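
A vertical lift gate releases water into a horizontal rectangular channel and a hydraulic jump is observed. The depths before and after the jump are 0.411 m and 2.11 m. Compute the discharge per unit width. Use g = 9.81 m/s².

For a rectangular channel the momentum equation gives q² = ½·g·y₁·y₂·(y₁ + y₂) = ½×9.81×0.411×2.11×2.52 = 10.7.
q = √10.7 = 3.27 m²/s.

q = 3.27 m²/s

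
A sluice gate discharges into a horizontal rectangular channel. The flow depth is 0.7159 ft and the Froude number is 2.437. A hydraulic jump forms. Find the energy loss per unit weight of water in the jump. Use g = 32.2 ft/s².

Fr₁ = 2.437 (given).
Conjugate-depth relation: y₂/y₁ = ½[√(1 + 8Fr₁²) − 1] = ½[√48.512 − 1] = 2.983.
y₂ = 2.983 × 0.7159 = 2.135 ft.
Head loss: ΔE = (y₂ − y₁)³/(4y₁y₂) = (2.135 − 0.7159)³/(4×0.7159×2.135) = 2.859/6.114 = 0.4676 ft.

ΔE = 0.4676 ft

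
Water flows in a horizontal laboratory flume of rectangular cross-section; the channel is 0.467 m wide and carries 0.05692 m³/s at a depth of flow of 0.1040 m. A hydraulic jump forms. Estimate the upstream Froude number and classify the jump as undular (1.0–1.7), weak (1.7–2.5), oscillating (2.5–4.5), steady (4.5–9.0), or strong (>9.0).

Fr₁ = 1.160; undular jump

q = Q/b = 0.05692/0.467 = 0.1219 m²/s; V₁ = q/y₁ = 1.172 m/s. Fr₁ = V₁/√(g·y₁) = 1.160.
Fr₁ = 1.160 lies in the undular range.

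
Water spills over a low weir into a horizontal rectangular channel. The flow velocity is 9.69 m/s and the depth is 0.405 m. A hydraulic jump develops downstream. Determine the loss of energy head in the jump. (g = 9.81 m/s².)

ΔE = 2.48 m

Fr₁ = V₁/√(g·y₁) = 9.69/√(9.81×0.405) = 4.86.
Bélanger equation: y₂/y₁ = ½[√(1 + 8Fr₁²) − 1] = ½[√190.1 − 1] = 6.39.
y₂ = 6.39 × 0.405 = 2.59 m.
q = V₁·y₁ = 9.69 × 0.405 = 3.92 m²/s. V₂ = q/y₂ = 3.92/2.59 = 1.52 m/s. E₁ = y₁ + V₁²/2g = 5.19 m; E₂ = y₂ + V₂²/2g = 2.71 m. ΔE = E₁ − E₂ = 2.48 m.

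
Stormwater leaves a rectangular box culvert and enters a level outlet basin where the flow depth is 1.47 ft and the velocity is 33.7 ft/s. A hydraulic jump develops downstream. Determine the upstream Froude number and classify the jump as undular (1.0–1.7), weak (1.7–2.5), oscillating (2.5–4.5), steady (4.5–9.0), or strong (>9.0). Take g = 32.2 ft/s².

Fr₁ = V₁/√(g·y₁) = 33.7/√(32.2×1.47) = 4.90.
Fr₁ = 4.90 lies in the steady range.

Fr₁ = 4.90; steady jump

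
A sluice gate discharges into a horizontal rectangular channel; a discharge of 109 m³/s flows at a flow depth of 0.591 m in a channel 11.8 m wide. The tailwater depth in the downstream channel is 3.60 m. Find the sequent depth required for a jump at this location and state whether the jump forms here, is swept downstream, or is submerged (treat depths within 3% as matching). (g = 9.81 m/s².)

y₂ = 5.14 m; the jump is swept downstream

q = Q/b = 109/11.8 = 9.24 m²/s; V₁ = q/y₁ = 15.6 m/s. Fr₁ = V₁/√(g·y₁) = 6.49.
Conjugate-depth relation: y₂/y₁ = ½[√(1 + 8Fr₁²) − 1] = ½[√338.1 − 1] = 8.69.
y₂ = 8.69 × 0.591 = 5.14 m.
Tailwater y_tw = 3.60 m: y_tw < y₂, so the jump is swept downstream.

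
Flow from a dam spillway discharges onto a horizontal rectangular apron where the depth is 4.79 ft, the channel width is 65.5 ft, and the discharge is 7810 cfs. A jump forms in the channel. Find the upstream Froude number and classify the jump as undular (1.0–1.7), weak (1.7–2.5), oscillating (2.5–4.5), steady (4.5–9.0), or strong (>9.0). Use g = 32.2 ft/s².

Fr₁ = 2.00; weak jump

q = Q/b = 7810/65.5 = 119 ft²/s; V₁ = q/y₁ = 24.9 ft/s. Fr₁ = V₁/√(g·y₁) = 2.00.
Fr₁ = 2.00 lies in the weak range.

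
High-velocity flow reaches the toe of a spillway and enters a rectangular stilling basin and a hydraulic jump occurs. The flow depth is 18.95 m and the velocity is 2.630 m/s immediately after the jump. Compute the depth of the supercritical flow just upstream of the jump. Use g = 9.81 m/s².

Fr₂ = V₂/√(g·y₂) = 2.630/√(9.81×18.95) = 0.1929.
Since the conjugate-depth ratio holds either way, y₁/y₂ = ½[√(1 + 8Fr₂²) − 1] = ½[√1.2977 − 1] = 0.06957.
y₁ = 0.06957 × 18.95 = 1.318 m.

y₁ = 1.318 m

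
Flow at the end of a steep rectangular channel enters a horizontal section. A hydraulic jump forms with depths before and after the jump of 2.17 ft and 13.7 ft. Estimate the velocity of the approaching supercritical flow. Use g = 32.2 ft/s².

V₁ = 40.2 ft/s

For a rectangular channel the momentum equation gives q² = ½·g·y₁·y₂·(y₁ + y₂) = ½×32.2×2.17×13.7×15.9 = 7596.
q = √7596 = 87.2 ft²/s.
V₁ = q/y₁ = 87.2/2.17 = 40.2 ft/s.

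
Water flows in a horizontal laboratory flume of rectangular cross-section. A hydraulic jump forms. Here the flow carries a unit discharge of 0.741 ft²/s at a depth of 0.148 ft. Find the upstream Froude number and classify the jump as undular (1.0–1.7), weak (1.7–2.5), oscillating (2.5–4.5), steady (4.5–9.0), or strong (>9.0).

Fr₁ = 2.29; weak jump

V₁ = q/y₁ = 0.741/0.148 = 5.01 ft/s. Fr₁ = V₁/√(g·y₁) = 5.01/√(32.2×0.148) = 2.29.
Fr₁ = 2.29 lies in the weak range.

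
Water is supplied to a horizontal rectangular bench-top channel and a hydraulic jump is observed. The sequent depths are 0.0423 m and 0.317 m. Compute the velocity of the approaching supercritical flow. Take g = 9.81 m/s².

For a rectangular channel the momentum equation gives q² = ½·g·y₁·y₂·(y₁ + y₂) = ½×9.81×0.0423×0.317×0.359 = 0.0236.
q = √0.0236 = 0.154 m²/s.
V₁ = q/y₁ = 0.154/0.0423 = 3.63 m/s.

V₁ = 3.63 m/s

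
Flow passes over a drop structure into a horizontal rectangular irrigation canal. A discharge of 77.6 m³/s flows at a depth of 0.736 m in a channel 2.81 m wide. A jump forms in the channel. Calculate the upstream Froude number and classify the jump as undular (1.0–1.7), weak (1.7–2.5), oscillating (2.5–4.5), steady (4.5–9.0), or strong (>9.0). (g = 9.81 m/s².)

Fr₁ = 14.0; strong jump

q = Q/b = 77.6/2.81 = 27.6 m²/s; V₁ = q/y₁ = 37.5 m/s. Fr₁ = V₁/√(g·y₁) = 14.0.
Fr₁ = 14.0 lies in the strong range.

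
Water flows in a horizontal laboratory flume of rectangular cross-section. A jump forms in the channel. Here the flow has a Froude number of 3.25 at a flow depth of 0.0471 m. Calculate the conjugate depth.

y₂ = 0.194 m

Fr₁ = 3.25 (given).
From the momentum equation for a rectangular channel, y₂/y₁ = ½[√(1 + 8Fr₁²) − 1] = ½[√85.50 − 1] = 4.12.
y₂ = 4.12 × 0.0471 = 0.194 m.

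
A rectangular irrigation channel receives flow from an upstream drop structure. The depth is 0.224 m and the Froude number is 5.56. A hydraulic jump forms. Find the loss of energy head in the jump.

ΔE = 1.97 m

Fr₁ = 5.56 (given).
Sequent-depth ratio: y₂/y₁ = ½[√(1 + 8Fr₁²) − 1] = ½[√248.3 − 1] = 7.38.
y₂ = 7.38 × 0.224 = 1.65 m.
V₁ = Fr₁·√(g·y₁) = 5.56×√(9.81×0.224) = 8.24 m/s; q = V₁·y₁ = 1.85 m²/s. V₂ = q/y₂ = 1.85/1.65 = 1.12 m/s. E₁ = y₁ + V₁²/2g = 3.69 m; E₂ = y₂ + V₂²/2g = 1.72 m. ΔE = E₁ − E₂ = 1.97 m.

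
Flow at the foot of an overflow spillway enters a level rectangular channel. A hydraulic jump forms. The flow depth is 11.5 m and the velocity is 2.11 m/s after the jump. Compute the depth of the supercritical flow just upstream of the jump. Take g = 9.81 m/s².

Fr₂ = V₂/√(g·y₂) = 2.11/√(9.81×11.5) = 0.199.
From the momentum equation (using Fr₂), y₁/y₂ = ½[√(1 + 8Fr₂²) − 1] = ½[√1.316 − 1] = 0.0735.
y₁ = 0.0735 × 11.5 = 0.846 m.

y₁ = 0.846 m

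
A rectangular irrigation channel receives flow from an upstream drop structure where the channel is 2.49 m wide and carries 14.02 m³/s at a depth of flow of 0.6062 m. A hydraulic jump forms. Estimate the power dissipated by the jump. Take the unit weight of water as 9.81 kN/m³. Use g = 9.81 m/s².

q = Q/b = 14.02/2.49 = 5.631 m²/s; V₁ = q/y₁ = 9.288 m/s. Fr₁ = V₁/√(g·y₁) = 3.809.
Bélanger equation: y₂/y₁ = ½[√(1 + 8Fr₁²) − 1] = ½[√117.06 − 1] = 4.910.
y₂ = 4.910 × 0.6062 = 2.976 m.
V₂ = q/y₂ = 5.631/2.976 = 1.892 m/s. E₁ = y₁ + V₁²/2g = 5.003 m; E₂ = y₂ + V₂²/2g = 3.159 m. ΔE = E₁ − E₂ = 1.845 m.
P = γ·Q·ΔE = 9.81 × 14.02 × 1.845 = 253.7 kW.

P = 253.7 kW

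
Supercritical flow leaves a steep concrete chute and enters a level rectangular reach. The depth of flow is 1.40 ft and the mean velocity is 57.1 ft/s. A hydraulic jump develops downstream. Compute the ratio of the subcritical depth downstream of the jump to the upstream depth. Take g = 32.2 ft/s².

y₂/y₁ = 11.5

Fr₁ = V₁/√(g·y₁) = 57.1/√(32.2×1.40) = 8.50.
By Bélanger, y₂/y₁ = ½[√(1 + 8Fr₁²) − 1] = ½[√579.6 − 1] = 11.5.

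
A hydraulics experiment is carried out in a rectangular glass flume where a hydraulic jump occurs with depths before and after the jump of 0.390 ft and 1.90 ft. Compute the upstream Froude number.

For a rectangular channel the momentum equation gives q² = ½·g·y₁·y₂·(y₁ + y₂) = ½×32.2×0.390×1.90×2.29 = 27.3.
q = √27.3 = 5.23 ft²/s.
V₁ = q/y₁ = 13.4 ft/s; Fr₁ = V₁/√(g·y₁) = 3.78.

Fr₁ = 3.78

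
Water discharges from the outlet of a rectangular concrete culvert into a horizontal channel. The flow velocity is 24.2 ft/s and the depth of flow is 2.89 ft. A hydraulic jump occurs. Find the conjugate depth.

Fr₁ = V₁/√(g·y₁) = 24.2/√(32.2×2.89) = 2.51.
From the momentum equation for a rectangular channel, y₂/y₁ = ½[√(1 + 8Fr₁²) − 1] = ½[√51.35 − 1] = 3.08.
y₂ = 3.08 × 2.89 = 8.91 ft.

y₂ = 8.91 ft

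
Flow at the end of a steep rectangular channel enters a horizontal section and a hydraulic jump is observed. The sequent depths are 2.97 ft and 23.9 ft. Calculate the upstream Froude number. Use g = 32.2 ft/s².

For a rectangular channel the momentum equation gives q² = ½·g·y₁·y₂·(y₁ + y₂) = ½×32.2×2.97×23.9×26.9 = 30708.
q = √30708 = 175 ft²/s.
V₁ = q/y₁ = 59.0 ft/s; Fr₁ = V₁/√(g·y₁) = 6.03.

Fr₁ = 6.03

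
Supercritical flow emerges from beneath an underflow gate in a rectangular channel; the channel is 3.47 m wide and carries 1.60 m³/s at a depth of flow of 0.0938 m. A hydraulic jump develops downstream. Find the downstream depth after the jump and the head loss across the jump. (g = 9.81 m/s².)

y₂ = 0.634 m; ΔE = 0.664 m

q = Q/b = 1.60/3.47 = 0.461 m²/s; V₁ = q/y₁ = 4.92 m/s. Fr₁ = V₁/√(g·y₁) = 5.12.
Conjugate-depth relation: y₂/y₁ = ½[√(1 + 8Fr₁²) − 1] = ½[√211.1 − 1] = 6.76.
y₂ = 6.76 × 0.0938 = 0.634 m.
V₂ = q/y₂ = 0.461/0.634 = 0.727 m/s. E₁ = y₁ + V₁²/2g = 1.33 m; E₂ = y₂ + V₂²/2g = 0.661 m. ΔE = E₁ − E₂ = 0.664 m.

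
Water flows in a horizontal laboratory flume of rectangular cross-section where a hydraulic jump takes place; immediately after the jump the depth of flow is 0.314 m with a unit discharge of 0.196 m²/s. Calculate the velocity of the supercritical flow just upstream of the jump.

V₂ = q/y₂ = 0.196/0.314 = 0.624 m/s; Fr₂ = V₂/√(g·y₂) = 0.356.
The Bélanger relation is symmetric: y₁/y₂ = ½[√(1 + 8Fr₂²) − 1] = ½[√2.012 − 1] = 0.209.
y₁ = 0.209 × 0.314 = 0.0657 m.
V₁ = q/y₁ = 0.196/0.0657 = 2.98 m/s.

V₁ = 2.98 m/s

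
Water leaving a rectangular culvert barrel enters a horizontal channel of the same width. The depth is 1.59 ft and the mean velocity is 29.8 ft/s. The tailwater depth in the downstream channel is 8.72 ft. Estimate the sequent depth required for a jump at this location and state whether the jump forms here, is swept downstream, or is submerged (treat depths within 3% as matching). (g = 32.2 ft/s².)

Fr₁ = V₁/√(g·y₁) = 29.8/√(32.2×1.59) = 4.16.
From the momentum equation for a rectangular channel, y₂/y₁ = ½[√(1 + 8Fr₁²) − 1] = ½[√139.8 − 1] = 5.41.
y₂ = 5.41 × 1.59 = 8.60 ft.
Tailwater y_tw = 8.72 ft: y_tw ≈ y₂, so the jump forms here.

y₂ = 8.60 ft; the jump forms here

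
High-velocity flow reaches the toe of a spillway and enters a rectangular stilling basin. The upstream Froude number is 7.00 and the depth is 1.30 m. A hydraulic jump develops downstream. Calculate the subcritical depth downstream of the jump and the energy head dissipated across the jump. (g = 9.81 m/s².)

Fr₁ = 7.00 (given).
Bélanger equation: y₂/y₁ = ½[√(1 + 8Fr₁²) − 1] = ½[√393.0 − 1] = 9.41.
y₂ = 9.41 × 1.30 = 12.2 m.
V₁ = Fr₁·√(g·y₁) = 7.00×√(9.81×1.30) = 25.0 m/s; q = V₁·y₁ = 32.5 m²/s. V₂ = q/y₂ = 32.5/12.2 = 2.66 m/s. E₁ = y₁ + V₁²/2g = 33.2 m; E₂ = y₂ + V₂²/2g = 12.6 m. ΔE = E₁ − E₂ = 20.6 m.

y₂ = 12.2 m; ΔE = 20.6 m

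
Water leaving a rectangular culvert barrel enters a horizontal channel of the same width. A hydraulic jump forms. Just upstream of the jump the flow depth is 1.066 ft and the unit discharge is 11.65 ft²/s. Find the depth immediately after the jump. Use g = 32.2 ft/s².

V₁ = q/y₁ = 11.65/1.066 = 10.93 ft/s. Fr₁ = V₁/√(g·y₁) = 10.93/√(32.2×1.066) = 1.865.
Conjugate-depth relation: y₂/y₁ = ½[√(1 + 8Fr₁²) − 1] = ½[√28.836 − 1] = 2.185.
y₂ = 2.185 × 1.066 = 2.329 ft.

y₂ = 2.329 ft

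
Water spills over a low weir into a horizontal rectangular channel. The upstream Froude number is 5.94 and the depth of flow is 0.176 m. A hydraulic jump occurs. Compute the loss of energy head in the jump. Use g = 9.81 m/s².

Fr₁ = 5.94 (given).
Sequent-depth ratio: y₂/y₁ = ½[√(1 + 8Fr₁²) − 1] = ½[√283.3 − 1] = 7.92.
y₂ = 7.92 × 0.176 = 1.39 m.
V₁ = Fr₁·√(g·y₁) = 5.94×√(9.81×0.176) = 7.81 m/s; q = V₁·y₁ = 1.37 m²/s. V₂ = q/y₂ = 1.37/1.39 = 0.986 m/s. E₁ = y₁ + V₁²/2g = 3.28 m; E₂ = y₂ + V₂²/2g = 1.44 m. ΔE = E₁ − E₂ = 1.84 m.

ΔE = 1.84 m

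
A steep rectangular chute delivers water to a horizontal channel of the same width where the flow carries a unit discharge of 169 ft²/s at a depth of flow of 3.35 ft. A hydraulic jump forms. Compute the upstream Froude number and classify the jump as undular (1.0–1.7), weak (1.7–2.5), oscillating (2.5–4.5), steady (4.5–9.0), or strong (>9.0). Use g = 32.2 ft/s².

V₁ = q/y₁ = 169/3.35 = 50.4 ft/s. Fr₁ = V₁/√(g·y₁) = 50.4/√(32.2×3.35) = 4.86.
Fr₁ = 4.86 lies in the steady range.

Fr₁ = 4.86; steady jump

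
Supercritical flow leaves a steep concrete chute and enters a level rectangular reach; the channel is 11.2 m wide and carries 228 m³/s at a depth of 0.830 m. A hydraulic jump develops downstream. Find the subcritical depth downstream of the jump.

q = Q/b = 228/11.2 = 20.4 m²/s; V₁ = q/y₁ = 24.5 m/s. Fr₁ = V₁/√(g·y₁) = 8.60.
Sequent-depth ratio: y₂/y₁ = ½[√(1 + 8Fr₁²) − 1] = ½[√592.0 − 1] = 11.7.
y₂ = 11.7 × 0.830 = 9.68 m.

y₂ = 9.68 m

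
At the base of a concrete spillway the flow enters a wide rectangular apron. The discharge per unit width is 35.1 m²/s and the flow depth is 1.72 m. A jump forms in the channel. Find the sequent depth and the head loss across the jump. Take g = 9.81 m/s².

V₁ = q/y₁ = 35.1/1.72 = 20.4 m/s. Fr₁ = V₁/√(g·y₁) = 20.4/√(9.81×1.72) = 4.97.
Bélanger equation: y₂/y₁ = ½[√(1 + 8Fr₁²) − 1] = ½[√198.4 − 1] = 6.54.
y₂ = 6.54 × 1.72 = 11.3 m.
V₂ = q/y₂ = 35.1/11.3 = 3.12 m/s. E₁ = y₁ + V₁²/2g = 22.9 m; E₂ = y₂ + V₂²/2g = 11.8 m. ΔE = E₁ − E₂ = 11.2 m.

y₂ = 11.3 m; ΔE = 11.2 m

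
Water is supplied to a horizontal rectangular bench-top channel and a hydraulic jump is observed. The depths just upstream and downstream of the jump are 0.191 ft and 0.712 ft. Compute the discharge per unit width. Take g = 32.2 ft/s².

For a rectangular channel the momentum equation gives q² = ½·g·y₁·y₂·(y₁ + y₂) = ½×32.2×0.191×0.712×0.903 = 1.98.
q = √1.98 = 1.41 ft²/s.

q = 1.41 ft²/s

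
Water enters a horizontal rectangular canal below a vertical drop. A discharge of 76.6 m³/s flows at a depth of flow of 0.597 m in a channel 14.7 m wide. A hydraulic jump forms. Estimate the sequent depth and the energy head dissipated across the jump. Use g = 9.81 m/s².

q = Q/b = 76.6/14.7 = 5.21 m²/s; V₁ = q/y₁ = 8.73 m/s. Fr₁ = V₁/√(g·y₁) = 3.61.
By Bélanger, y₂/y₁ = ½[√(1 + 8Fr₁²) − 1] = ½[√105.1 − 1] = 4.63.
y₂ = 4.63 × 0.597 = 2.76 m.
Head loss: ΔE = (y₂ − y₁)³/(4y₁y₂) = (2.76 − 0.597)³/(4×0.597×2.76) = 10.1/6.59 = 1.54 m.

y₂ = 2.76 m; ΔE = 1.54 m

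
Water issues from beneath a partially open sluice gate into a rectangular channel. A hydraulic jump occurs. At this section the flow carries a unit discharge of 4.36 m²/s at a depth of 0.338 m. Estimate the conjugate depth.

V₁ = q/y₁ = 4.36/0.338 = 12.9 m/s. Fr₁ = V₁/√(g·y₁) = 12.9/√(9.81×0.338) = 7.08.
By Bélanger, y₂/y₁ = ½[√(1 + 8Fr₁²) − 1] = ½[√402.5 − 1] = 9.53.
y₂ = 9.53 × 0.338 = 3.22 m.

y₂ = 3.22 m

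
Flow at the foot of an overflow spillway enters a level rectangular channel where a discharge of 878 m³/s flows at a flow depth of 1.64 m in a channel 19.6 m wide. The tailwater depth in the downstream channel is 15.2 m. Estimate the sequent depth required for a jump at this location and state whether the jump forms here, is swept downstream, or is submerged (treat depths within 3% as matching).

y₂ = 15.0 m; the jump forms here

q = Q/b = 878/19.6 = 44.8 m²/s; V₁ = q/y₁ = 27.3 m/s. Fr₁ = V₁/√(g·y₁) = 6.81.
Bélanger equation: y₂/y₁ = ½[√(1 + 8Fr₁²) − 1] = ½[√372.0 − 1] = 9.14.
y₂ = 9.14 × 1.64 = 15.0 m.
Tailwater y_tw = 15.2 m: y_tw ≈ y₂, so the jump forms here.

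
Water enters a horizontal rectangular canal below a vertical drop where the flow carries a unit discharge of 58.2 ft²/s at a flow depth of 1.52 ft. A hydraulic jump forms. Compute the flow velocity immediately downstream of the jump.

V₂ = 5.28 ft/s

V₁ = q/y₁ = 58.2/1.52 = 38.3 ft/s. Fr₁ = V₁/√(g·y₁) = 38.3/√(32.2×1.52) = 5.47.
Conjugate-depth relation: y₂/y₁ = ½[√(1 + 8Fr₁²) − 1] = ½[√240.6 − 1] = 7.26.
y₂ = 7.26 × 1.52 = 11.0 ft.
V₂ = q/y₂ = 58.2/11.0 = 5.28 ft/s.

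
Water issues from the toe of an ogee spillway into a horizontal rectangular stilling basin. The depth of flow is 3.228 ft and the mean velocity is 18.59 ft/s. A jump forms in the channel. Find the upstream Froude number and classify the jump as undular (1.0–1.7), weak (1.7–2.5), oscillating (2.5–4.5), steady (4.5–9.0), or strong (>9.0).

Fr₁ = 1.823; weak jump

Fr₁ = V₁/√(g·y₁) = 18.59/√(32.2×3.228) = 1.823.
Fr₁ = 1.823 lies in the weak range.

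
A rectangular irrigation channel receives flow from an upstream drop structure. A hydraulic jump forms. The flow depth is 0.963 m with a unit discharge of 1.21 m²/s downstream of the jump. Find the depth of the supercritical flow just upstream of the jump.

V₂ = q/y₂ = 1.21/0.963 = 1.26 m/s; Fr₂ = V₂/√(g·y₂) = 0.409.
Applying the sequent-depth relation in reverse, y₁/y₂ = ½[√(1 + 8Fr₂²) − 1] = ½[√2.337 − 1] = 0.264.
y₁ = 0.264 × 0.963 = 0.255 m.

y₁ = 0.255 m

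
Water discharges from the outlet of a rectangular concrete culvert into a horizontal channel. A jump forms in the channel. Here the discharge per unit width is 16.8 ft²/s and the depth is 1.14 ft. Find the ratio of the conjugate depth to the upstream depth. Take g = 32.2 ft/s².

V₁ = q/y₁ = 16.8/1.14 = 14.7 ft/s. Fr₁ = V₁/√(g·y₁) = 14.7/√(32.2×1.14) = 2.43.
By Bélanger, y₂/y₁ = ½[√(1 + 8Fr₁²) − 1] = ½[√48.33 − 1] = 2.98.

y₂/y₁ = 2.98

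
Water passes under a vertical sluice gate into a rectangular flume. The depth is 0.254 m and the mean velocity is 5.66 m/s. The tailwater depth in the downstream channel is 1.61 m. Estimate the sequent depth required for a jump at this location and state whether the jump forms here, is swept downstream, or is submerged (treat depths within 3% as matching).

Fr₁ = V₁/√(g·y₁) = 5.66/√(9.81×0.254) = 3.59.
From the momentum equation for a rectangular channel, y₂/y₁ = ½[√(1 + 8Fr₁²) − 1] = ½[√103.9 − 1] = 4.60.
y₂ = 4.60 × 0.254 = 1.17 m.
Tailwater y_tw = 1.61 m: y_tw > y₂, so the jump is submerged.

y₂ = 1.17 m; the jump is submerged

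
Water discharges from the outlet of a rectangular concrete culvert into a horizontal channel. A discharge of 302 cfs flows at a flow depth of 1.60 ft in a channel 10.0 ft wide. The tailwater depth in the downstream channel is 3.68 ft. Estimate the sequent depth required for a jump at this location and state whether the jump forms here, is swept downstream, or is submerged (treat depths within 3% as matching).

y₂ = 5.20 ft; the jump is swept downstream

q = Q/b = 302/10.0 = 30.2 ft²/s; V₁ = q/y₁ = 18.9 ft/s. Fr₁ = V₁/√(g·y₁) = 2.63.
From the momentum equation for a rectangular channel, y₂/y₁ = ½[√(1 + 8Fr₁²) − 1] = ½[√56.32 − 1] = 3.25.
y₂ = 3.25 × 1.60 = 5.20 ft.
Tailwater y_tw = 3.68 ft: y_tw < y₂, so the jump is swept downstream.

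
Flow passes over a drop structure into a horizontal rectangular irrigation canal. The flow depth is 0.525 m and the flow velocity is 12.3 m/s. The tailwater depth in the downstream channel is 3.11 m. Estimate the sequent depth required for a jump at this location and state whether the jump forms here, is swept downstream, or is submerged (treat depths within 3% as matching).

y₂ = 3.77 m; the jump is swept downstream

Fr₁ = V₁/√(g·y₁) = 12.3/√(9.81×0.525) = 5.42.
Bélanger equation: y₂/y₁ = ½[√(1 + 8Fr₁²) − 1] = ½[√236.0 − 1] = 7.18.
y₂ = 7.18 × 0.525 = 3.77 m.
Tailwater y_tw = 3.11 m: y_tw < y₂, so the jump is swept downstream.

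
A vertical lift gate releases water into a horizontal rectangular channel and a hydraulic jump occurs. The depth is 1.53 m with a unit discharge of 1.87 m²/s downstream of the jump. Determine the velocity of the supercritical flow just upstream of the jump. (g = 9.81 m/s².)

V₁ = 7.18 m/s

V₂ = q/y₂ = 1.87/1.53 = 1.22 m/s; Fr₂ = V₂/√(g·y₂) = 0.315.
The Bélanger relation is symmetric: y₁/y₂ = ½[√(1 + 8Fr₂²) − 1] = ½[√1.796 − 1] = 0.170.
y₁ = 0.170 × 1.53 = 0.260 m.
V₁ = q/y₁ = 1.87/0.260 = 7.18 m/s.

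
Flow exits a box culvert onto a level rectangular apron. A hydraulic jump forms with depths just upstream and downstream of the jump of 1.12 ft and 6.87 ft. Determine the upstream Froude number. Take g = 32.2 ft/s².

Fr₁ = 4.68

For a rectangular channel the momentum equation gives q² = ½·g·y₁·y₂·(y₁ + y₂) = ½×32.2×1.12×6.87×7.99 = 990.
q = √990 = 31.5 ft²/s.
V₁ = q/y₁ = 28.1 ft/s; Fr₁ = V₁/√(g·y₁) = 4.68.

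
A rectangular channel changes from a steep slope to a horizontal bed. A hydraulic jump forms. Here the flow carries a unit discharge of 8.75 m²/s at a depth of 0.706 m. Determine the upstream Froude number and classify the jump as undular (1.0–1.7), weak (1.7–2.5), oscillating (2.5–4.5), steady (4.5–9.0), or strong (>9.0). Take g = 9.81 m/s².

Fr₁ = 4.71; steady jump

V₁ = q/y₁ = 8.75/0.706 = 12.4 m/s. Fr₁ = V₁/√(g·y₁) = 12.4/√(9.81×0.706) = 4.71.
Fr₁ = 4.71 lies in the steady range.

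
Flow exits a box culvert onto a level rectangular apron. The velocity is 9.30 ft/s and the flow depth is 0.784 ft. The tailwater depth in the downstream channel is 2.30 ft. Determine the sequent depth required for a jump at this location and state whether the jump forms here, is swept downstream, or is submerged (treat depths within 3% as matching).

Fr₁ = V₁/√(g·y₁) = 9.30/√(32.2×0.784) = 1.85.
From the momentum equation for a rectangular channel, y₂/y₁ = ½[√(1 + 8Fr₁²) − 1] = ½[√28.41 − 1] = 2.16.
y₂ = 2.16 × 0.784 = 1.70 ft.
Tailwater y_tw = 2.30 ft: y_tw > y₂, so the jump is submerged.

y₂ = 1.70 ft; the jump is submerged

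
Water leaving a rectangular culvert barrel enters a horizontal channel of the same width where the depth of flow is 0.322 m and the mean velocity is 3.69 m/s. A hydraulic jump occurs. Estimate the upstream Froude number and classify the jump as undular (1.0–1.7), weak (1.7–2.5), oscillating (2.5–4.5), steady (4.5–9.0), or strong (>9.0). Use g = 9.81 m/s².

Fr₁ = V₁/√(g·y₁) = 3.69/√(9.81×0.322) = 2.08.
Fr₁ = 2.08 lies in the weak range.

Fr₁ = 2.08; weak jump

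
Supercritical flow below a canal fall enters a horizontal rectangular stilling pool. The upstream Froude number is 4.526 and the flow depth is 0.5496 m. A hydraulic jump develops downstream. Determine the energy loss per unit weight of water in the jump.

Fr₁ = 4.526 (given).
Bélanger equation: y₂/y₁ = ½[√(1 + 8Fr₁²) − 1] = ½[√164.88 − 1] = 5.920.
y₂ = 5.920 × 0.5496 = 3.254 m.
V₁ = Fr₁·√(g·y₁) = 4.526×√(9.81×0.5496) = 10.51 m/s; q = V₁·y₁ = 5.776 m²/s. V₂ = q/y₂ = 5.776/3.254 = 1.775 m/s. E₁ = y₁ + V₁²/2g = 6.179 m; E₂ = y₂ + V₂²/2g = 3.414 m. ΔE = E₁ − E₂ = 2.764 m.

ΔE = 2.764 m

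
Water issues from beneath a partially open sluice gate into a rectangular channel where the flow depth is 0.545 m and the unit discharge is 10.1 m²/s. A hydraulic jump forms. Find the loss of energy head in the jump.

V₁ = q/y₁ = 10.1/0.545 = 18.5 m/s. Fr₁ = V₁/√(g·y₁) = 18.5/√(9.81×0.545) = 8.01.
From the momentum equation for a rectangular channel, y₂/y₁ = ½[√(1 + 8Fr₁²) − 1] = ½[√514.9 − 1] = 10.8.
y₂ = 10.8 × 0.545 = 5.91 m.
Head loss: ΔE = (y₂ − y₁)³/(4y₁y₂) = (5.91 − 0.545)³/(4×0.545×5.91) = 154/12.9 = 12.0 m.

ΔE = 12.0 m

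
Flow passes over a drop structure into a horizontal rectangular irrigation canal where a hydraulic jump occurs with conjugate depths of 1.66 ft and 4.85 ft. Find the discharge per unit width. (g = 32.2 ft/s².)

For a rectangular channel the momentum equation gives q² = ½·g·y₁·y₂·(y₁ + y₂) = ½×32.2×1.66×4.85×6.51 = 844.
q = √844 = 29.0 ft²/s.

q = 29.0 ft²/s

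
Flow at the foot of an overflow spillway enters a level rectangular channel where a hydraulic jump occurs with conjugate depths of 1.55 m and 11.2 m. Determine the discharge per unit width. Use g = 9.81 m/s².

For a rectangular channel the momentum equation gives q² = ½·g·y₁·y₂·(y₁ + y₂) = ½×9.81×1.55×11.2×12.8 = 1086.
q = √1086 = 32.9 m²/s.

q = 32.9 m²/s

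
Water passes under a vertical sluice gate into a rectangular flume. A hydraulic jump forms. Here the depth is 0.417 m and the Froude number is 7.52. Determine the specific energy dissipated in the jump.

ΔE = 7.86 m

Fr₁ = 7.52 (given).
Bélanger equation: y₂/y₁ = ½[√(1 + 8Fr₁²) − 1] = ½[√453.4 − 1] = 10.1.
y₂ = 10.1 × 0.417 = 4.23 m.
V₁ = Fr₁·√(g·y₁) = 7.52×√(9.81×0.417) = 15.2 m/s; q = V₁·y₁ = 6.34 m²/s. V₂ = q/y₂ = 6.34/4.23 = 1.50 m/s. E₁ = y₁ + V₁²/2g = 12.2 m; E₂ = y₂ + V₂²/2g = 4.35 m. ΔE = E₁ − E₂ = 7.86 m.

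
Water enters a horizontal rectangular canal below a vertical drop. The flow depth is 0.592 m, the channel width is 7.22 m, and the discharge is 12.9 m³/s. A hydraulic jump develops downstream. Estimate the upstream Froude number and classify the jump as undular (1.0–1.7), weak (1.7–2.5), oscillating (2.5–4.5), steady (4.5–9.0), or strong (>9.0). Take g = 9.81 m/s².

q = Q/b = 12.9/7.22 = 1.79 m²/s; V₁ = q/y₁ = 3.02 m/s. Fr₁ = V₁/√(g·y₁) = 1.25.
Fr₁ = 1.25 lies in the undular range.

Fr₁ = 1.25; undular jump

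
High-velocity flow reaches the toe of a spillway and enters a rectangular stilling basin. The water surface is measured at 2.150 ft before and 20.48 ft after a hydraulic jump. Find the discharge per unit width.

q = 126.7 ft²/s

For a rectangular channel the momentum equation gives q² = ½·g·y₁·y₂·(y₁ + y₂) = ½×32.2×2.150×20.48×22.63 = 16043.
q = √16043 = 126.7 ft²/s.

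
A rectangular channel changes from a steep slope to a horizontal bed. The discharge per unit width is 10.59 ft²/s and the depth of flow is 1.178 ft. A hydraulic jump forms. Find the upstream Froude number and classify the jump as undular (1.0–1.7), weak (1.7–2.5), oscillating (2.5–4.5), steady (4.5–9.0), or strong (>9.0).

V₁ = q/y₁ = 10.59/1.178 = 8.990 ft/s. Fr₁ = V₁/√(g·y₁) = 8.990/√(32.2×1.178) = 1.460.
Fr₁ = 1.460 lies in the undular range.

Fr₁ = 1.460; undular jump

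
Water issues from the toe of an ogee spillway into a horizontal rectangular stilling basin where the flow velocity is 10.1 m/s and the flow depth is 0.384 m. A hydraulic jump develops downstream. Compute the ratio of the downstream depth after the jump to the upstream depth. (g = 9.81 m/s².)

y₂/y₁ = 6.88

Fr₁ = V₁/√(g·y₁) = 10.1/√(9.81×0.384) = 5.20.
Conjugate-depth relation: y₂/y₁ = ½[√(1 + 8Fr₁²) − 1] = ½[√217.6 − 1] = 6.88.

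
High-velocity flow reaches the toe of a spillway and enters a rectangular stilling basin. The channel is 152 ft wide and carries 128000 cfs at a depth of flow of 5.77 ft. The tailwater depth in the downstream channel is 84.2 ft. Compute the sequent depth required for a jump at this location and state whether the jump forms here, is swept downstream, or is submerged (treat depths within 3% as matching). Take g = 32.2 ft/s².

q = Q/b = 128000/152 = 842 ft²/s; V₁ = q/y₁ = 146 ft/s. Fr₁ = V₁/√(g·y₁) = 10.7.
By Bélanger, y₂/y₁ = ½[√(1 + 8Fr₁²) − 1] = ½[√918.1 − 1] = 14.7.
y₂ = 14.7 × 5.77 = 84.5 ft.
Tailwater y_tw = 84.2 ft: y_tw ≈ y₂, so the jump forms here.

y₂ = 84.5 ft; the jump forms here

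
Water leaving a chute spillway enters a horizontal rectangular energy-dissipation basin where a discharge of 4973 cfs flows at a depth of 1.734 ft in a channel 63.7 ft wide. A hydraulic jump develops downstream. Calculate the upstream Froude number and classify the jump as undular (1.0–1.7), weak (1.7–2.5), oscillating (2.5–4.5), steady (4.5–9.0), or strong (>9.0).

Fr₁ = 6.025; steady jump

q = Q/b = 4973/63.7 = 78.07 ft²/s; V₁ = q/y₁ = 45.02 ft/s. Fr₁ = V₁/√(g·y₁) = 6.025.
Fr₁ = 6.025 lies in the steady range.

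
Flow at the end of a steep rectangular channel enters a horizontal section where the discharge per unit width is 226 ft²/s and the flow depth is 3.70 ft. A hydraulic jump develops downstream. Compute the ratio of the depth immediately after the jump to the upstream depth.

y₂/y₁ = 7.43

V₁ = q/y₁ = 226/3.70 = 61.1 ft/s. Fr₁ = V₁/√(g·y₁) = 61.1/√(32.2×3.70) = 5.60.
Sequent-depth ratio: y₂/y₁ = ½[√(1 + 8Fr₁²) − 1] = ½[√251.5 − 1] = 7.43.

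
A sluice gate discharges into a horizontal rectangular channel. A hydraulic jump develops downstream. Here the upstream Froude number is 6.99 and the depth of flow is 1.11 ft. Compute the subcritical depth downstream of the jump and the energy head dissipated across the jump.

Fr₁ = 6.99 (given).
Bélanger equation: y₂/y₁ = ½[√(1 + 8Fr₁²) − 1] = ½[√391.9 − 1] = 9.40.
y₂ = 9.40 × 1.11 = 10.4 ft.
Head loss: ΔE = (y₂ − y₁)³/(4y₁y₂) = (10.4 − 1.11)³/(4×1.11×10.4) = 810/46.3 = 17.5 ft.

y₂ = 10.4 ft; ΔE = 17.5 ft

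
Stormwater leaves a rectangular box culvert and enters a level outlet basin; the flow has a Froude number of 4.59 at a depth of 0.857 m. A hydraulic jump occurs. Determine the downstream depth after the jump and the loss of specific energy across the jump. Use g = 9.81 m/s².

Fr₁ = 4.59 (given).
Bélanger equation: y₂/y₁ = ½[√(1 + 8Fr₁²) − 1] = ½[√169.5 − 1] = 6.01.
y₂ = 6.01 × 0.857 = 5.15 m.
Head loss: ΔE = (y₂ − y₁)³/(4y₁y₂) = (5.15 − 0.857)³/(4×0.857×5.15) = 79.2/17.7 = 4.48 m.

y₂ = 5.15 m; ΔE = 4.48 m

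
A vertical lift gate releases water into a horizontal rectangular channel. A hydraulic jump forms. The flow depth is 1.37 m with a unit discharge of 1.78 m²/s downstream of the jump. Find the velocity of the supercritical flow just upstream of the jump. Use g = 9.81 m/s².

V₂ = q/y₂ = 1.78/1.37 = 1.30 m/s; Fr₂ = V₂/√(g·y₂) = 0.354.
From the momentum equation (using Fr₂), y₁/y₂ = ½[√(1 + 8Fr₂²) − 1] = ½[√2.005 − 1] = 0.208.
y₁ = 0.208 × 1.37 = 0.285 m.
V₁ = q/y₁ = 1.78/0.285 = 6.25 m/s.

V₁ = 6.25 m/s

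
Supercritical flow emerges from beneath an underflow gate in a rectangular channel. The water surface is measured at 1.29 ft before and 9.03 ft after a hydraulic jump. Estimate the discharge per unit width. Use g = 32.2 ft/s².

q = 44.0 ft²/s

For a rectangular channel the momentum equation gives q² = ½·g·y₁·y₂·(y₁ + y₂) = ½×32.2×1.29×9.03×10.3 = 1935.
q = √1935 = 44.0 ft²/s.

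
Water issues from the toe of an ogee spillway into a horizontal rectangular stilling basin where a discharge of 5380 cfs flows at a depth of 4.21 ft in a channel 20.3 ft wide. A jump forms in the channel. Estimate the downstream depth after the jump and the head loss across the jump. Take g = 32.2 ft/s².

q = Q/b = 5380/20.3 = 265 ft²/s; V₁ = q/y₁ = 63.0 ft/s. Fr₁ = V₁/√(g·y₁) = 5.41.
By Bélanger, y₂/y₁ = ½[√(1 + 8Fr₁²) − 1] = ½[√234.9 − 1] = 7.16.
y₂ = 7.16 × 4.21 = 30.2 ft.
Head loss: ΔE = (y₂ − y₁)³/(4y₁y₂) = (30.2 − 4.21)³/(4×4.21×30.2) = 17464/508 = 34.4 ft.

y₂ = 30.2 ft; ΔE = 34.4 ft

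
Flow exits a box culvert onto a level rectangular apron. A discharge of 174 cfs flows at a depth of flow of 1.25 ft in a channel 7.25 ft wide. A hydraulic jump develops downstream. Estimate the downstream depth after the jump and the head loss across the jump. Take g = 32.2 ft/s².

q = Q/b = 174/7.25 = 24.0 ft²/s; V₁ = q/y₁ = 19.2 ft/s. Fr₁ = V₁/√(g·y₁) = 3.03.
Sequent-depth ratio: y₂/y₁ = ½[√(1 + 8Fr₁²) − 1] = ½[√74.27 − 1] = 3.81.
y₂ = 3.81 × 1.25 = 4.76 ft.
Head loss: ΔE = (y₂ − y₁)³/(4y₁y₂) = (4.76 − 1.25)³/(4×1.25×4.76) = 43.3/23.8 = 1.82 ft.

y₂ = 4.76 ft; ΔE = 1.82 ft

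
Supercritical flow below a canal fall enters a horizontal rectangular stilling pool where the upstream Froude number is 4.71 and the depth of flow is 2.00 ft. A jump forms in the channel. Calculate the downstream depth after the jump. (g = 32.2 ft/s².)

Fr₁ = 4.71 (given).
Sequent-depth ratio: y₂/y₁ = ½[√(1 + 8Fr₁²) − 1] = ½[√178.5 − 1] = 6.18.
y₂ = 6.18 × 2.00 = 12.4 ft.

y₂ = 12.4 ft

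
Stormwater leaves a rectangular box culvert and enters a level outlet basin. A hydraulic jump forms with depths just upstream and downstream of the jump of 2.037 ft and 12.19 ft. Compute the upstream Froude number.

For a rectangular channel the momentum equation gives q² = ½·g·y₁·y₂·(y₁ + y₂) = ½×32.2×2.037×12.19×14.23 = 5688.
q = √5688 = 75.42 ft²/s.
V₁ = q/y₁ = 37.02 ft/s; Fr₁ = V₁/√(g·y₁) = 4.571.

Fr₁ = 4.571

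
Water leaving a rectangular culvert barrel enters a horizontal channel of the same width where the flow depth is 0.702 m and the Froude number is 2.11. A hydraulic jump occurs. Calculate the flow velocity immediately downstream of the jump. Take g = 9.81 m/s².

Fr₁ = 2.11 (given).
From the momentum equation for a rectangular channel, y₂/y₁ = ½[√(1 + 8Fr₁²) − 1] = ½[√36.62 − 1] = 2.53.
y₂ = 2.53 × 0.702 = 1.77 m.
V₁ = Fr₁·√(g·y₁) = 2.11×√(9.81×0.702) = 5.54 m/s; q = V₁·y₁ = 3.89 m²/s.
V₂ = q/y₂ = 3.89/1.77 = 2.19 m/s.

V₂ = 2.19 m/s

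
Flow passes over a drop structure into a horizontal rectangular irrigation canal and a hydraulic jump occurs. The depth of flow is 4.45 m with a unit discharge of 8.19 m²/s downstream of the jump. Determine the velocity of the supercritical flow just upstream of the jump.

V₂ = q/y₂ = 8.19/4.45 = 1.84 m/s; Fr₂ = V₂/√(g·y₂) = 0.279.
The Bélanger relation is symmetric: y₁/y₂ = ½[√(1 + 8Fr₂²) − 1] = ½[√1.621 − 1] = 0.137.
y₁ = 0.137 × 4.45 = 0.608 m.
V₁ = q/y₁ = 8.19/0.608 = 13.5 m/s.

V₁ = 13.5 m/s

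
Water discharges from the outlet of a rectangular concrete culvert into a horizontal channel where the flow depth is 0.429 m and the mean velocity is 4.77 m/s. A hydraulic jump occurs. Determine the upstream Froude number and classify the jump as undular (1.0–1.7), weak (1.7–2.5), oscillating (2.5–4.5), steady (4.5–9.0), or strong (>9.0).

Fr₁ = 2.33; weak jump

Fr₁ = V₁/√(g·y₁) = 4.77/√(9.81×0.429) = 2.33.
Fr₁ = 2.33 lies in the weak range.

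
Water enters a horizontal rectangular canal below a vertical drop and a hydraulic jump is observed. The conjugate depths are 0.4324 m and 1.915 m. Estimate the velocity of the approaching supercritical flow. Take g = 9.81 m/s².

For a rectangular channel the momentum equation gives q² = ½·g·y₁·y₂·(y₁ + y₂) = ½×9.81×0.4324×1.915×2.347 = 9.534.
q = √9.534 = 3.088 m²/s.
V₁ = q/y₁ = 3.088/0.4324 = 7.141 m/s.

V₁ = 7.141 m/s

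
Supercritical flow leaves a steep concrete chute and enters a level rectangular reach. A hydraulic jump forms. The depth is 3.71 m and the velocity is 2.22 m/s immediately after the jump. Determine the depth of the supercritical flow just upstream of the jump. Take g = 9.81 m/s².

Fr₂ = V₂/√(g·y₂) = 2.22/√(9.81×3.71) = 0.368.
From the momentum equation (using Fr₂), y₁/y₂ = ½[√(1 + 8Fr₂²) − 1] = ½[√2.083 − 1] = 0.222.
y₁ = 0.222 × 3.71 = 0.822 m.

y₁ = 0.822 m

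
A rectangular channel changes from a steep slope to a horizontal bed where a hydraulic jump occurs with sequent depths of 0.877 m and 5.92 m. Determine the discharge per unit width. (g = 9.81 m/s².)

For a rectangular channel the momentum equation gives q² = ½·g·y₁·y₂·(y₁ + y₂) = ½×9.81×0.877×5.92×6.80 = 173.
q = √173 = 13.2 m²/s.

q = 13.2 m²/s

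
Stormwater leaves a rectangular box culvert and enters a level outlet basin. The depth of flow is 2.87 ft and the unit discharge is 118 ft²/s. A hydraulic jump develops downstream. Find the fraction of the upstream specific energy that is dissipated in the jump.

V₁ = q/y₁ = 118/2.87 = 41.1 ft/s. Fr₁ = V₁/√(g·y₁) = 41.1/√(32.2×2.87) = 4.28.
By Bélanger, y₂/y₁ = ½[√(1 + 8Fr₁²) − 1] = ½[√147.3 − 1] = 5.57.
y₂ = 5.57 × 2.87 = 16.0 ft.
E₁ = y₁ + V₁²/2g = 29.1 ft. ΔE = (y₂ − y₁)³/(4y₁y₂) = 12.3 ft. ΔE/E₁ = 12.3/29.1 = 0.422.

ΔE/E₁ = 0.422 (42.2%)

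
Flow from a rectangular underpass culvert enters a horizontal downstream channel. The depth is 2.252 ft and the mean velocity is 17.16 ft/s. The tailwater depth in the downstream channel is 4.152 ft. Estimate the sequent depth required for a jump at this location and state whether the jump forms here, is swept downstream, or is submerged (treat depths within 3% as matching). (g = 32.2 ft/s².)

y₂ = 5.390 ft; the jump is swept downstream

Fr₁ = V₁/√(g·y₁) = 17.16/√(32.2×2.252) = 2.015.
By Bélanger, y₂/y₁ = ½[√(1 + 8Fr₁²) − 1] = ½[√33.486 − 1] = 2.393.
y₂ = 2.393 × 2.252 = 5.390 ft.
Tailwater y_tw = 4.152 ft: y_tw < y₂, so the jump is swept downstream.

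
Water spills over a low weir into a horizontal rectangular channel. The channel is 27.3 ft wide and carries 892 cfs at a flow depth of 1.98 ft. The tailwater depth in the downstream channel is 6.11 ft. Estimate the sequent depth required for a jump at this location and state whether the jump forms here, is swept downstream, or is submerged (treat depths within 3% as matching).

y₂ = 4.88 ft; the jump is submerged

q = Q/b = 892/27.3 = 32.7 ft²/s; V₁ = q/y₁ = 16.5 ft/s. Fr₁ = V₁/√(g·y₁) = 2.07.
By Bélanger, y₂/y₁ = ½[√(1 + 8Fr₁²) − 1] = ½[√35.17 − 1] = 2.47.
y₂ = 2.47 × 1.98 = 4.88 ft.
Tailwater y_tw = 6.11 ft: y_tw > y₂, so the jump is submerged.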